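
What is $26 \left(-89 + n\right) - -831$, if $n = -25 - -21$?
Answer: $-1587$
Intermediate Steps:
$n = -4$ ($n = -25 + 21 = -4$)
$26 \left(-89 + n\right) - -831 = 26 \left(-89 - 4\right) - -831 = 26 \left(-93\right) + 831 = -2418 + 831 = -1587$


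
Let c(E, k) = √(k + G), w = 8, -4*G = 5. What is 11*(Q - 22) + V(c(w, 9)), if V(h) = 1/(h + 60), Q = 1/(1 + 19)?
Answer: -69383101/287380 - 2*√31/14369 ≈ -241.43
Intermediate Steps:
G = -5/4 (G = -¼*5 = -5/4 ≈ -1.2500)
c(E, k) = √(-5/4 + k) (c(E, k) = √(k - 5/4) = √(-5/4 + k))
Q = 1/20 ≈ 0.050000
V(h) = 1/(60 + h)
11*(Q - 22) + V(c(w, 9)) = 11*(1/20 - 22) + 1/(60 + √(-5 + 4*9)/2) = 11*(-439/20) + 1/(60 + √(-5 + 36)/2) = -4829/20 + 1/(60 + √31/2)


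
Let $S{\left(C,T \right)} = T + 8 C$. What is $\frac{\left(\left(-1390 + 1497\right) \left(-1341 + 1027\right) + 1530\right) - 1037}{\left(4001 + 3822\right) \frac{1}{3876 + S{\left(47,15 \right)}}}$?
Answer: $- \frac{141259035}{7823} \approx -18057.0$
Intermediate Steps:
$\frac{\left(\left(-1390 + 1497\right) \left(-1341 + 1027\right) + 1530\right) - 1037}{\left(4001 + 3822\right) \frac{1}{3876 + S{\left(47,15 \right)}}} = \frac{\left(\left(-1390 + 1497\right) \left(-1341 + 1027\right) + 1530\right) - 1037}{\left(4001 + 3822\right) \frac{1}{3876 + \left(15 + 8 \cdot 47\right)}} = \frac{\left(107 \left(-314\right) + 1530\right) - 1037}{7823 \frac{1}{3876 + \left(15 + 376\right)}} = \frac{\left(-33598 + 1530\right) - 1037}{7823 \frac{1}{3876 + 391}} = \frac{-32068 - 1037}{7823 \cdot \frac{1}{4267}} = - \frac{33105}{7823 \cdot \frac{1}{4267}} = - \frac{33105}{\frac{7823}{4267}} = \left(-33105\right) \frac{4267}{7823} = - \frac{141259035}{7823}$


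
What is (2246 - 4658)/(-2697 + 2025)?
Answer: 201/56 ≈ 3.5893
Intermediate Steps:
(2246 - 4658)/(-2697 + 2025) = -2412/(-672) = -2412*(-1/672) = 201/56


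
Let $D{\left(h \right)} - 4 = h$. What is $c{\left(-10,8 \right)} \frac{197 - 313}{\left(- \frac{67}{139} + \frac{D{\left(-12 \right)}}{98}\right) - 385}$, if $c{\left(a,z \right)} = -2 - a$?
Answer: $\frac{3160304}{1313037} \approx 2.4069$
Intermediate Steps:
$D{\left(h \right)} = 4 + h$
$c{\left(-10,8 \right)} \frac{197 - 313}{\left(- \frac{67}{139} + \frac{D{\left(-12 \right)}}{98}\right) - 385} = \left(-2 - -10\right) \frac{197 - 313}{\left(- \frac{67}{139} + \frac{4 - 12}{98}\right) - 385} = \left(-2 + 10\right) \left(- \frac{116}{\left(\left(-67\right) \frac{1}{139} - \frac{4}{49}\right) - 385}\right) = 8 \left(- \frac{116}{\left(- \frac{67}{139} - \frac{4}{49}\right) - 385}\right) = 8 \left(- \frac{116}{- \frac{3839}{6811} - 385}\right) = 8 \left(- \frac{116}{- \frac{2626074}{6811}}\right) = 8 \left(\left(-116\right) \left(- \frac{6811}{2626074}\right)\right) = 8 \cdot \frac{395038}{1313037} = \frac{3160304}{1313037}$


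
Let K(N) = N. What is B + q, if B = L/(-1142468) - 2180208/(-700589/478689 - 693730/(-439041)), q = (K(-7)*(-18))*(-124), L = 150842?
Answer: -29106539039001766466345/1554621253444346 ≈ -1.8723e+7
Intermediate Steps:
q = -15624 (q = -7*(-18)*(-124) = 126*(-124) = -15624)
B = -29082249636537952004441/1554621253444346 (B = 150842/(-1142468) - 2180208/(-700589/478689 - 693730/(-439041)) = 150842*(-1/1142468) - 2180208/(-700589*1/478689 - 693730*(-1/439041)) = -75421/571234 - 2180208/(-700589/478689 + 693730/439041) = -75421/571234 - 2180208/2721513869/23351566361 = -75421/571234 - 2180208*23351566361/2721513869 = -75421/571234 - 50911271792783088/2721513869 = -29082249636537952004441/1554621253444346 ≈ -1.8707e+7)
B + q = -29082249636537952004441/1554621253444346 - 15624 = -29106539039001766466345/1554621253444346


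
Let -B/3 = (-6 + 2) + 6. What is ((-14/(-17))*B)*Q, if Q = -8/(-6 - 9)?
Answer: -224/85 ≈ -2.6353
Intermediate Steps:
B = -6 (B = -3*((-6 + 2) + 6) = -3*(-4 + 6) = -3*2 = -6)
Q = 8/15 (Q = -8/(-15) = -8*(-1/15) = 8/15 ≈ 0.53333)
((-14/(-17))*B)*Q = (-14/(-17)*(-6))*(8/15) = (-14*(-1/17)*(-6))*(8/15) = ((14/17)*(-6))*(8/15) = -84/17*8/15 = -224/85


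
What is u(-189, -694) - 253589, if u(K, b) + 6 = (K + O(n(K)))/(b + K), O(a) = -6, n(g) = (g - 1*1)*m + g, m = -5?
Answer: -223924190/883 ≈ -2.5359e+5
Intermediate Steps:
n(g) = 5 - 4*g (n(g) = (g - 1*1)*(-5) + g = (g - 1)*(-5) + g = (-1 + g)*(-5) + g = (5 - 5*g) + g = 5 - 4*g)
u(K, b) = -6 + (-6 + K)/(K + b) (u(K, b) = -6 + (K - 6)/(b + K) = -6 + (-6 + K)/(K + b))
u(-189, -694) - 253589 = (-6 - 6*(-694) - 5*(-189))/(-189 - 694) - 253589 = (-6 + 4164 + 945)/(-883) - 253589 = -1/883*5103 - 253589 = -5103/883 - 253589 = -223924190/883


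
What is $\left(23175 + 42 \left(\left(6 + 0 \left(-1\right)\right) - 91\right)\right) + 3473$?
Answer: $23078$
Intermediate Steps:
$\left(23175 + 42 \left(\left(6 + 0 \left(-1\right)\right) - 91\right)\right) + 3473 = \left(23175 + 42 \left(\left(6 + 0\right) - 91\right)\right) + 3473 = \left(23175 + 42 \left(6 - 91\right)\right) + 3473 = \left(23175 + 42 \left(-85\right)\right) + 3473 = \left(23175 - 3570\right) + 3473 = 19605 + 3473 = 23078$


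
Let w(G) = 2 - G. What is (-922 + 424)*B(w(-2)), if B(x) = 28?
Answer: -13944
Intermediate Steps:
(-922 + 424)*B(w(-2)) = (-922 + 424)*28 = -498*28 = -13944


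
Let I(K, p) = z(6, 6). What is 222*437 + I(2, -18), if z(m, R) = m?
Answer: 97020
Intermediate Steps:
I(K, p) = 6
222*437 + I(2, -18) = 222*437 + 6 = 97014 + 6 = 97020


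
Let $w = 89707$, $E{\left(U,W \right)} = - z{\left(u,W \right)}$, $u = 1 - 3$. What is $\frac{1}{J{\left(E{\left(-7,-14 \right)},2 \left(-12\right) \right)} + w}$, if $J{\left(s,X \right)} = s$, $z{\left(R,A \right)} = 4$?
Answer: $\frac{1}{89703} \approx 1.1148 \cdot 10^{-5}$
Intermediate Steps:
$u = -2$ ($u = 1 - 3 = -2$)
$E{\left(U,W \right)} = -4$ ($E{\left(U,W \right)} = \left(-1\right) 4 = -4$)
$\frac{1}{J{\left(E{\left(-7,-14 \right)},2 \left(-12\right) \right)} + w} = \frac{1}{-4 + 89707} = \frac{1}{89703}$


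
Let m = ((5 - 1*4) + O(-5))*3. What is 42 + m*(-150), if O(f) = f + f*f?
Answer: -9408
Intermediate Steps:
O(f) = f + f²
m = 63 (m = ((5 - 1*4) - 5*(1 - 5))*3 = ((5 - 4) - 5*(-4))*3 = (1 + 20)*3 = 21*3 = 63)
42 + m*(-150) = 42 + 63*(-150) = 42 - 9450 = -9408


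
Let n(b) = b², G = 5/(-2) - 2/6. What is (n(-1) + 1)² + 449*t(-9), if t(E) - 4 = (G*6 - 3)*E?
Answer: 82620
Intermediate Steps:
G = -17/6 (G = 5*(-½) - 2*⅙ = -5/2 - ⅓ = -17/6 ≈ -2.8333)
t(E) = 4 - 20*E (t(E) = 4 + (-17/6*6 - 3)*E = 4 + (-17 - 3)*E = 4 - 20*E)
(n(-1) + 1)² + 449*t(-9) = ((-1)² + 1)² + 449*(4 - 20*(-9)) = (1 + 1)² + 449*(4 + 180) = 2² + 449*184 = 4 + 82616 = 82620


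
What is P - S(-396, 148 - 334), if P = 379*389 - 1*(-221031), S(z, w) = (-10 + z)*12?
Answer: 373334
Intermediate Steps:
S(z, w) = -120 + 12*z
P = 368462 (P = 147431 + 221031 = 368462)
P - S(-396, 148 - 334) = 368462 - (-120 + 12*(-396)) = 368462 - (-120 - 4752) = 368462 - 1*(-4872) = 368462 + 4872 = 373334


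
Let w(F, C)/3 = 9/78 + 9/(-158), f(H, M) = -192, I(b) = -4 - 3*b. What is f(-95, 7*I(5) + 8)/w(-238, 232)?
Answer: -16432/15 ≈ -1095.5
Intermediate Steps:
w(F, C) = 180/1027 (w(F, C) = 3*(9/78 + 9/(-158)) = 3*(9*(1/78) + 9*(-1/158)) = 3*(3/26 - 9/158) = 3*(60/1027) = 180/1027)
f(-95, 7*I(5) + 8)/w(-238, 232) = -192/180/1027 = -192*1027/180 = -16432/15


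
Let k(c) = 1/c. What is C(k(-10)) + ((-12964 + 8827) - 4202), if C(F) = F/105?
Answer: -8755951/1050 ≈ -8339.0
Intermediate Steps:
C(F) = F/105 (C(F) = F*(1/105) = F/105)
C(k(-10)) + ((-12964 + 8827) - 4202) = (1/105)/(-10) + ((-12964 + 8827) - 4202) = (1/105)*(-⅒) + (-4137 - 4202) = -1/1050 - 8339 = -8755951/1050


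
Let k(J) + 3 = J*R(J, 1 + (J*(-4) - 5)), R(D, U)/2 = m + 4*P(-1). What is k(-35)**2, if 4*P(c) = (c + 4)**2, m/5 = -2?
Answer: 4489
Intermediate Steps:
m = -10 (m = 5*(-2) = -10)
P(c) = (4 + c)**2/4 (P(c) = (c + 4)**2/4 = (4 + c)**2/4)
R(D, U) = -2 (R(D, U) = 2*(-10 + 4*((4 - 1)**2/4)) = 2*(-10 + 4*((1/4)*3**2)) = 2*(-10 + 4*((1/4)*9)) = 2*(-10 + 4*(9/4)) = 2*(-10 + 9) = 2*(-1) = -2)
k(J) = -3 - 2*J (k(J) = -3 + J*(-2) = -3 - 2*J)
k(-35)**2 = (-3 - 2*(-35))**2 = (-3 + 70)**2 = 67**2 = 4489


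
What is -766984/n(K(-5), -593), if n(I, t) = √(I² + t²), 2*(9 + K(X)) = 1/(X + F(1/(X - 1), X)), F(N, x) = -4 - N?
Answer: -40650152*√988012441/988012441 ≈ -1293.2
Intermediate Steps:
K(X) = -9 + 1/(2*(-4 + X - 1/(-1 + X))) (K(X) = -9 + 1/(2*(X + (-4 - 1/(X - 1)))) = -9 + 1/(2*(X + (-4 - 1/(-1 + X)))) = -9 + 1/(2*(-4 + X - 1/(-1 + X))))
-766984/n(K(-5), -593) = -766984/√(((-55 - 18*(-5)² + 91*(-5))/(2*(3 + (-5)² - 5*(-5))))² + (-593)²) = -766984/√(((-55 - 18*25 - 455)/(2*(3 + 25 + 25)))² + 351649) = -766984/√(((½)*(-55 - 450 - 455)/53)² + 351649) = -766984/√(((½)*(1/53)*(-960))² + 351649) = -766984/√((-480/53)² + 351649) = -766984/√(230400/2809 + 351649) = -766984*53*√988012441/988012441 = -40650152*√988012441/988012441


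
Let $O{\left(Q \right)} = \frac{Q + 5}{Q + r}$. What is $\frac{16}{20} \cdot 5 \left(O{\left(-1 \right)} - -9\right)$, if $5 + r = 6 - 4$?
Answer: $32$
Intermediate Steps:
$r = -3$ ($r = -5 + \left(6 - 4\right) = -5 + 2 = -3$)
$O{\left(Q \right)} = \frac{5 + Q}{-3 + Q}$ ($O{\left(Q \right)} = \frac{Q + 5}{Q - 3} = \frac{5 + Q}{-3 + Q}$)
$\frac{16}{20} \cdot 5 \left(O{\left(-1 \right)} - -9\right) = \frac{16}{20} \cdot 5 \left(\frac{5 - 1}{-3 - 1} - -9\right) = 16 \cdot \frac{1}{20} \cdot 5 \left(\frac{1}{-4} \cdot 4 + 9\right) = \frac{4}{5} \cdot 5 \left(\left(- \frac{1}{4}\right) 4 + 9\right) = 4 \left(-1 + 9\right) = 4 \cdot 8 = 32$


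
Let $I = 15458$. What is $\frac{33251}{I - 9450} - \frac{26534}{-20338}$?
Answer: $\frac{417837555}{61095352} \approx 6.8391$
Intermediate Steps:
$\frac{33251}{I - 9450} - \frac{26534}{-20338} = \frac{33251}{15458 - 9450} - \frac{26534}{-20338} = \frac{33251}{6008} - - \frac{13267}{10169} = 33251 \cdot \frac{1}{6008} + \frac{13267}{10169} = \frac{33251}{6008} + \frac{13267}{10169} = \frac{417837555}{61095352}$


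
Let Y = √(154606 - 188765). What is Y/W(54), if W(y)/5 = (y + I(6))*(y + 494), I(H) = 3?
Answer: I*√34159/156180 ≈ 0.0011834*I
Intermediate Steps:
Y = I*√34159 (Y = √(-34159) = I*√34159 ≈ 184.82*I)
W(y) = 5*(3 + y)*(494 + y) (W(y) = 5*((y + 3)*(y + 494)) = 5*((3 + y)*(494 + y)) = 5*(3 + y)*(494 + y))
Y/W(54) = (I*√34159)/(7410 + 5*54² + 2485*54) = (I*√34159)/(7410 + 5*2916 + 134190) = (I*√34159)/(7410 + 14580 + 134190) = (I*√34159)/156180 = (I*√34159)*(1/156180) = I*√34159/156180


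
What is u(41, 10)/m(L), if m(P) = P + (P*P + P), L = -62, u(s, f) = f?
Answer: 1/372 ≈ 0.0026882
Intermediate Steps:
m(P) = P**2 + 2*P (m(P) = P + (P**2 + P) = P + (P + P**2) = P**2 + 2*P)
u(41, 10)/m(L) = 10/((-62*(2 - 62))) = 10/((-62*(-60))) = 10/3720 = 10*(1/3720) = 1/372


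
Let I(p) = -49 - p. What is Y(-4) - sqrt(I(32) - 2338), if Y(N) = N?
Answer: -4 - I*sqrt(2419) ≈ -4.0 - 49.183*I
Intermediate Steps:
Y(-4) - sqrt(I(32) - 2338) = -4 - sqrt((-49 - 1*32) - 2338) = -4 - sqrt((-49 - 32) - 2338) = -4 - sqrt(-81 - 2338) = -4 - sqrt(-2419) = -4 - I*sqrt(2419)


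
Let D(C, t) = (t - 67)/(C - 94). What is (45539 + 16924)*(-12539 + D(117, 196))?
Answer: -18006084084/23 ≈ -7.8287e+8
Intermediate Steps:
D(C, t) = (-67 + t)/(-94 + C)
(45539 + 16924)*(-12539 + D(117, 196)) = (45539 + 16924)*(-12539 + (-67 + 196)/(-94 + 117)) = 62463*(-12539 + 129/23) = 62463*(-288268/23) = -18006084084/23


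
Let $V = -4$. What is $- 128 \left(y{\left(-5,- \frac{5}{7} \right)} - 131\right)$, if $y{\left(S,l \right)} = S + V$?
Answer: $17920$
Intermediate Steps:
$y{\left(S,l \right)} = -4 + S$ ($y{\left(S,l \right)} = S - 4 = -4 + S$)
$- 128 \left(y{\left(-5,- \frac{5}{7} \right)} - 131\right) = - 128 \left(\left(-4 - 5\right) - 131\right) = - 128 \left(-9 - 131\right) = \left(-128\right) \left(-140\right) = 17920$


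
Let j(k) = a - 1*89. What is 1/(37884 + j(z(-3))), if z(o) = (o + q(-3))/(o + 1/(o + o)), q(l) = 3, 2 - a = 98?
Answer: 1/37699 ≈ 2.6526e-5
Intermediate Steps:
a = -96 (a = 2 - 1*98 = 2 - 98 = -96)
z(o) = (3 + o)/(o + 1/(2*o)) (z(o) = (o + 3)/(o + 1/(o + o)) = (3 + o)/(o + 1/(2*o)))
j(k) = -185 (j(k) = -96 - 1*89 = -96 - 89 = -185)
1/(37884 + j(z(-3))) = 1/(37884 - 185) = 1/37699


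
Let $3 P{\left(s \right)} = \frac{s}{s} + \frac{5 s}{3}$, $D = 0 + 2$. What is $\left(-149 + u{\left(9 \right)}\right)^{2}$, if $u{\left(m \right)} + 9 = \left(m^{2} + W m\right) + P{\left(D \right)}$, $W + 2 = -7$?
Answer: $\frac{1985281}{81} \approx 24510.0$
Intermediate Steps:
$D = 2$
$P{\left(s \right)} = \frac{1}{3} + \frac{5 s}{9}$ ($P{\left(s \right)} = \frac{\frac{s}{s} + \frac{5 s}{3}}{3} = \frac{1 + 5 s \frac{1}{3}}{3} = \frac{1 + \frac{5 s}{3}}{3} = \frac{1}{3} + \frac{5 s}{9}$)
$W = -9$ ($W = -2 - 7 = -9$)
$u{\left(m \right)} = - \frac{68}{9} + m^{2} - 9 m$ ($u{\left(m \right)} = -9 + \left(\left(m^{2} - 9 m\right) + \left(\frac{1}{3} + \frac{5}{9} \cdot 2\right)\right) = -9 + \left(\left(m^{2} - 9 m\right) + \left(\frac{1}{3} + \frac{10}{9}\right)\right) = -9 + \left(\left(m^{2} - 9 m\right) + \frac{13}{9}\right) = -9 + \left(\frac{13}{9} + m^{2} - 9 m\right) = - \frac{68}{9} + m^{2} - 9 m$)
$\left(-149 + u{\left(9 \right)}\right)^{2} = \left(-149 - \left(\frac{797}{9} - 81\right)\right)^{2} = \left(-149 - \frac{68}{9}\right)^{2} = \left(- \frac{1409}{9}\right)^{2} = \frac{1985281}{81}$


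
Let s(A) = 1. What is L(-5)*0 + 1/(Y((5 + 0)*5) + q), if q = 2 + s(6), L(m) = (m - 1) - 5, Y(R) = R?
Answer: 1/28 ≈ 0.035714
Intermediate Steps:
L(m) = -6 + m (L(m) = (-1 + m) - 5 = -6 + m)
q = 3 (q = 2 + 1 = 3)
L(-5)*0 + 1/(Y((5 + 0)*5) + q) = (-6 - 5)*0 + 1/((5 + 0)*5 + 3) = -11*0 + 1/(5*5 + 3) = 0 + 1/(25 + 3) = 0 + 1/28 = 1/28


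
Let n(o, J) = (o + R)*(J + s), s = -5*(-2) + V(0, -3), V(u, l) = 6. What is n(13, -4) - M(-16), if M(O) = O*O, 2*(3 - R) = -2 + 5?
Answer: -82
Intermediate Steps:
R = 3/2 (R = 3 - (-2 + 5)/2 = 3 - ½*3 = 3 - 3/2 = 3/2 ≈ 1.5000)
M(O) = O²
s = 16 (s = -5*(-2) + 6 = 10 + 6 = 16)
n(o, J) = (16 + J)*(3/2 + o) (n(o, J) = (o + 3/2)*(J + 16) = (3/2 + o)*(16 + J) = (16 + J)*(3/2 + o))
n(13, -4) - M(-16) = (24 + 16*13 + (3/2)*(-4) - 4*13) - 1*(-16)² = (24 + 208 - 6 - 52) - 1*256 = 174 - 256 = -82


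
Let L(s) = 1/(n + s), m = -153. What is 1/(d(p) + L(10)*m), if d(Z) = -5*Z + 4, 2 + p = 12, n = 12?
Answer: -22/1165 ≈ -0.018884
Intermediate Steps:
L(s) = 1/(12 + s)
p = 10 (p = -2 + 12 = 10)
d(Z) = 4 - 5*Z
1/(d(p) + L(10)*m) = 1/((4 - 5*10) - 153/(12 + 10)) = 1/((4 - 50) - 153/22) = 1/(-46 + (1/22)*(-153)) = 1/(-46 - 153/22) = 1/(-1165/22) = -22/1165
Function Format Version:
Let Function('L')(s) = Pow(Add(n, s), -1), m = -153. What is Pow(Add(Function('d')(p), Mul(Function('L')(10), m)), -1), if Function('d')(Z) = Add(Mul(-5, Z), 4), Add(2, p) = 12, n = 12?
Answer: Rational(-22, 1165) ≈ -0.018884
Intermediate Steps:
Function('L')(s) = Pow(Add(12, s), -1)
p = 10 (p = Add(-2, 12) = 10)
Function('d')(Z) = Add(4, Mul(-5, Z))
Pow(Add(Function('d')(p), Mul(Function('L')(10), m)), -1) = Pow(Add(Add(4, Mul(-5, 10)), Mul(Pow(Add(12, 10), -1), -153)), -1) = Pow(Add(Add(4, -50), Mul(Pow(22, -1), -153)), -1) = Pow(Add(-46, Mul(Rational(1, 22), -153)), -1) = Pow(Add(-46, Rational(-153, 22)), -1) = Pow(Rational(-1165, 22), -1) = Rational(-22, 1165)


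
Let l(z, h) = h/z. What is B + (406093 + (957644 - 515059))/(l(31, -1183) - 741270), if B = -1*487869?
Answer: -11211525720575/22980553 ≈ -4.8787e+5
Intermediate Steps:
B = -487869
B + (406093 + (957644 - 515059))/(l(31, -1183) - 741270) = -487869 + (406093 + (957644 - 515059))/(-1183/31 - 741270) = -487869 + (406093 + 442585)/(-1183*1/31 - 741270) = -487869 + 848678/(-1183/31 - 741270) = -487869 + 848678/(-22980553/31) = -487869 + 848678*(-31/22980553) = -487869 - 26309018/22980553 = -11211525720575/22980553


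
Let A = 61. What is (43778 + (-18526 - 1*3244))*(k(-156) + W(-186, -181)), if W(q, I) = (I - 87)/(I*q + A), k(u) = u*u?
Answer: 18063726328032/33727 ≈ 5.3559e+8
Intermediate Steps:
k(u) = u**2
W(q, I) = (-87 + I)/(61 + I*q) (W(q, I) = (I - 87)/(I*q + 61) = (-87 + I)/(61 + I*q))
(43778 + (-18526 - 1*3244))*(k(-156) + W(-186, -181)) = (43778 + (-18526 - 1*3244))*((-156)**2 + (-87 - 181)/(61 - 181*(-186))) = (43778 + (-18526 - 3244))*(24336 - 268/(61 + 33666)) = (43778 - 21770)*(24336 - 268/33727) = 22008*(24336 + (1/33727)*(-268)) = 22008*(24336 - 268/33727) = 22008*(820780004/33727) = 18063726328032/33727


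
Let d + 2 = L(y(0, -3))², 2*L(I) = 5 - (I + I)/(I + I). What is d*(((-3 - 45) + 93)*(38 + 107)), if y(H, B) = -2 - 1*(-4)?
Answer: 13050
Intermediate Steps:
y(H, B) = 2 (y(H, B) = -2 + 4 = 2)
L(I) = 2 (L(I) = (5 - (I + I)/(I + I))/2 = (5 - 2*I/(2*I))/2 = (5 - 2*I*1/(2*I))/2 = (5 - 1*1)/2 = (5 - 1)/2 = (½)*4 = 2)
d = 2 (d = -2 + 2² = -2 + 4 = 2)
d*(((-3 - 45) + 93)*(38 + 107)) = 2*(((-3 - 45) + 93)*(38 + 107)) = 2*((-48 + 93)*145) = 2*(45*145) = 2*6525 = 13050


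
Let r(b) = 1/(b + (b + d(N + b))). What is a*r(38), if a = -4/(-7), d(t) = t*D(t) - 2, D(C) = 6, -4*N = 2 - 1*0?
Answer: 4/2093 ≈ 0.0019111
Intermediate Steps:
N = -½ (N = -(2 - 1*0)/4 = -(2 + 0)/4 = -¼*2 = -½ ≈ -0.50000)
d(t) = -2 + 6*t (d(t) = t*6 - 2 = 6*t - 2 = -2 + 6*t)
r(b) = 1/(-5 + 8*b) (r(b) = 1/(b + (b + (-2 + 6*(-½ + b)))) = 1/(b + (b + (-2 + (-3 + 6*b)))) = 1/(b + (b + (-5 + 6*b))) = 1/(b + (-5 + 7*b)) = 1/(-5 + 8*b))
a = 4/7 (a = -4*(-⅐) = 4/7 ≈ 0.57143)
a*r(38) = 4/(7*(-5 + 8*38)) = 4/(7*(-5 + 304)) = (4/7)/299 = (4/7)*(1/299) = 4/2093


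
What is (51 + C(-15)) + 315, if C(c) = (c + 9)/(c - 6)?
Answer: 2564/7 ≈ 366.29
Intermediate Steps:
C(c) = (9 + c)/(-6 + c)
(51 + C(-15)) + 315 = (51 + (9 - 15)/(-6 - 15)) + 315 = (51 - 6/(-21)) + 315 = (51 - 1/21*(-6)) + 315 = (51 + 2/7) + 315 = 359/7 + 315 = 2564/7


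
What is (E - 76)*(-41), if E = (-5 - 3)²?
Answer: 492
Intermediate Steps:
E = 64 (E = (-8)² = 64)
(E - 76)*(-41) = (64 - 76)*(-41) = -12*(-41) = 492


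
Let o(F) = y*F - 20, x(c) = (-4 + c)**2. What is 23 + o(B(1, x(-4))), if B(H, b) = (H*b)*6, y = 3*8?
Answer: 9219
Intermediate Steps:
y = 24
B(H, b) = 6*H*b
o(F) = -20 + 24*F (o(F) = 24*F - 20 = -20 + 24*F)
23 + o(B(1, x(-4))) = 23 + (-20 + 24*(6*1*(-4 - 4)**2)) = 23 + (-20 + 24*(6*1*(-8)**2)) = 23 + (-20 + 24*(6*1*64)) = 23 + (-20 + 24*384) = 23 + (-20 + 9216) = 23 + 9196 = 9219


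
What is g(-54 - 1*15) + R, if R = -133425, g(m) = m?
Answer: -133494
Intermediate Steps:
g(-54 - 1*15) + R = (-54 - 1*15) - 133425 = (-54 - 15) - 133425 = -69 - 133425 = -133494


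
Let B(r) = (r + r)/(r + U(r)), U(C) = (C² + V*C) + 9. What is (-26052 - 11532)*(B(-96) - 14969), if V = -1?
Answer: 576660570192/1025 ≈ 5.6260e+8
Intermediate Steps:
U(C) = 9 + C² - C (U(C) = (C² - C) + 9 = 9 + C² - C)
B(r) = 2*r/(9 + r²) (B(r) = (r + r)/(r + (9 + r² - r)) = (2*r)/(9 + r²) = 2*r/(9 + r²))
(-26052 - 11532)*(B(-96) - 14969) = (-26052 - 11532)*(2*(-96)/(9 + (-96)²) - 14969) = -37584*(2*(-96)/(9 + 9216) - 14969) = -37584*(2*(-96)/9225 - 14969) = -37584*(2*(-96)*(1/9225) - 14969) = -37584*(-64/3075 - 14969) = -37584*(-46029739/3075) = 576660570192/1025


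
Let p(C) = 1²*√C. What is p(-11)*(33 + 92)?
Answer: 125*I*√11 ≈ 414.58*I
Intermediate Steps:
p(C) = √C (p(C) = 1*√C = √C)
p(-11)*(33 + 92) = √(-11)*(33 + 92) = (I*√11)*125 = 125*I*√11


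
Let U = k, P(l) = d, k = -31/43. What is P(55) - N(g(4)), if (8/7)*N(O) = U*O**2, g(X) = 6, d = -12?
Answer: 921/86 ≈ 10.709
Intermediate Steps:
k = -31/43 (k = -31*1/43 = -31/43 ≈ -0.72093)
P(l) = -12
U = -31/43 ≈ -0.72093
N(O) = -217*O**2/344 (N(O) = 7*(-31*O**2/43)/8 = -217*O**2/344)
P(55) - N(g(4)) = -12 - (-217)*6**2/344 = -12 - (-217)*36/344 = -12 - 1*(-1953/86) = -12 + 1953/86 = 921/86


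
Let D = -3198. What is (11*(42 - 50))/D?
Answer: 44/1599 ≈ 0.027517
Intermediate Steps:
(11*(42 - 50))/D = (11*(42 - 50))/(-3198) = (11*(-8))*(-1/3198) = -88*(-1/3198) = 44/1599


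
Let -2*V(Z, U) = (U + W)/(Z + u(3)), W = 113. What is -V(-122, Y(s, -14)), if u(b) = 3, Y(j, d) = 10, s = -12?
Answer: -123/238 ≈ -0.51681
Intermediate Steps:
V(Z, U) = -(113 + U)/(2*(3 + Z)) (V(Z, U) = -(U + 113)/(2*(Z + 3)) = -(113 + U)/(2*(3 + Z)))
-V(-122, Y(s, -14)) = -(-113 - 1*10)/(2*(3 - 122)) = -(-113 - 10)/(2*(-119)) = -(-1)*(-123)/(2*119) = -1*123/238 = -123/238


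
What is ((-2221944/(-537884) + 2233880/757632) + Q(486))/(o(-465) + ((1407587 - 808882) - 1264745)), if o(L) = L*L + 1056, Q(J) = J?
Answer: -6279337365653/5714919650294256 ≈ -0.0010988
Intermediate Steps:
o(L) = 1056 + L² (o(L) = L² + 1056 = 1056 + L²)
((-2221944/(-537884) + 2233880/757632) + Q(486))/(o(-465) + ((1407587 - 808882) - 1264745)) = ((-2221944/(-537884) + 2233880/757632) + 486)/((1056 + (-465)²) + ((1407587 - 808882) - 1264745)) = ((-2221944*(-1/537884) + 2233880*(1/757632)) + 486)/((1056 + 216225) + (598705 - 1264745)) = ((555486/134471 + 279235/94704) + 486)/(217281 - 666040) = (90155755829/12734941584 + 486)/(-448759) = (6279337365653/12734941584)*(-1/448759) = -6279337365653/5714919650294256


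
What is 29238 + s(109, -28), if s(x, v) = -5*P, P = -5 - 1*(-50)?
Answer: 29013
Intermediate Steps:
P = 45 (P = -5 + 50 = 45)
s(x, v) = -225 (s(x, v) = -5*45 = -225)
29238 + s(109, -28) = 29238 - 225 = 29013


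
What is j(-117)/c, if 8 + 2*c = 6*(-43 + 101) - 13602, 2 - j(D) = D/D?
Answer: -1/6631 ≈ -0.00015081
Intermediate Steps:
j(D) = 1 (j(D) = 2 - D/D = 2 - 1*1 = 2 - 1 = 1)
c = -6631 (c = -4 + (6*(-43 + 101) - 13602)/2 = -4 + (6*58 - 13602)/2 = -4 + (348 - 13602)/2 = -4 + (1/2)*(-13254) = -4 - 6627 = -6631)
j(-117)/c = 1/(-6631) = 1*(-1/6631) = -1/6631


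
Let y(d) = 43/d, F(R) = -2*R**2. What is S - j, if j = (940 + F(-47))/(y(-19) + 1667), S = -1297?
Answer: -20479014/15815 ≈ -1294.9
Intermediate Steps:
j = -33041/15815 (j = (940 - 2*(-47)**2)/(43/(-19) + 1667) = (940 - 2*2209)/(43*(-1/19) + 1667) = (940 - 4418)/(-43/19 + 1667) = -3478/31630/19 = -3478*19/31630 = -33041/15815 ≈ -2.0892)
S - j = -1297 - 1*(-33041/15815) = -1297 + 33041/15815 = -20479014/15815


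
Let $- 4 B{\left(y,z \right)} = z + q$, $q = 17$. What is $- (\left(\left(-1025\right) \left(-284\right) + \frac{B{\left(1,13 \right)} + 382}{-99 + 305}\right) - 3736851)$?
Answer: $\frac{1419648663}{412} \approx 3.4457 \cdot 10^{6}$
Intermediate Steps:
$B{\left(y,z \right)} = - \frac{17}{4} - \frac{z}{4}$ ($B{\left(y,z \right)} = - \frac{z + 17}{4} = - \frac{17 + z}{4} = - \frac{17}{4} - \frac{z}{4}$)
$- (\left(\left(-1025\right) \left(-284\right) + \frac{B{\left(1,13 \right)} + 382}{-99 + 305}\right) - 3736851) = - (\left(\left(-1025\right) \left(-284\right) + \frac{\left(- \frac{17}{4} - \frac{13}{4}\right) + 382}{-99 + 305}\right) - 3736851) = - (\left(291100 + \frac{\left(- \frac{17}{4} - \frac{13}{4}\right) + 382}{206}\right) - 3736851) = - (\left(291100 + \left(- \frac{15}{2} + 382\right) \frac{1}{206}\right) - 3736851) = - (\left(291100 + \frac{749}{2} \cdot \frac{1}{206}\right) - 3736851) = - (\left(291100 + \frac{749}{412}\right) - 3736851) = - (\frac{119933949}{412} - 3736851) = \left(-1\right) \left(- \frac{1419648663}{412}\right) = \frac{1419648663}{412}$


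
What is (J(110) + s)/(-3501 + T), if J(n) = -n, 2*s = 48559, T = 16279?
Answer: 48339/25556 ≈ 1.8915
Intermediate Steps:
s = 48559/2 (s = (1/2)*48559 = 48559/2 ≈ 24280.)
(J(110) + s)/(-3501 + T) = (-1*110 + 48559/2)/(-3501 + 16279) = (-110 + 48559/2)/12778 = (48339/2)*(1/12778) = 48339/25556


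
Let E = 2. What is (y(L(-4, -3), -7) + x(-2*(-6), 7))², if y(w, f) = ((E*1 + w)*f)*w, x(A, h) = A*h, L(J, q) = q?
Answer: 3969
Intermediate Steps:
y(w, f) = f*w*(2 + w) (y(w, f) = ((2*1 + w)*f)*w = ((2 + w)*f)*w = (f*(2 + w))*w = f*w*(2 + w))
(y(L(-4, -3), -7) + x(-2*(-6), 7))² = (-7*(-3)*(2 - 3) - 2*(-6)*7)² = (-7*(-3)*(-1) + 12*7)² = (-21 + 84)² = 63² = 3969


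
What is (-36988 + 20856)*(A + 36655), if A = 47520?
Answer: -1357911100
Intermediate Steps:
(-36988 + 20856)*(A + 36655) = (-36988 + 20856)*(47520 + 36655) = -16132*84175 = -1357911100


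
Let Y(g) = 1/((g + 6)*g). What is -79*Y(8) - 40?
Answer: -4559/112 ≈ -40.705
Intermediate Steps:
Y(g) = 1/(g*(6 + g)) (Y(g) = 1/((6 + g)*g) = 1/(g*(6 + g)))
-79*Y(8) - 40 = -79/(8*(6 + 8)) - 40 = -79/(8*14) - 40 = -79*1/112 - 40 = -79/112 - 40 = -4559/112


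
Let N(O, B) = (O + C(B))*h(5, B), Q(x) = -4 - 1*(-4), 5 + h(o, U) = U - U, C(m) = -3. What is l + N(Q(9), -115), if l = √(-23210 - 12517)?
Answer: 15 + I*√35727 ≈ 15.0 + 189.02*I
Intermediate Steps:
h(o, U) = -5 (h(o, U) = -5 + (U - U) = -5 + 0 = -5)
l = I*√35727 (l = √(-35727) = I*√35727 ≈ 189.02*I)
Q(x) = 0 (Q(x) = -4 + 4 = 0)
N(O, B) = 15 - 5*O (N(O, B) = (O - 3)*(-5) = (-3 + O)*(-5) = 15 - 5*O)
l + N(Q(9), -115) = I*√35727 + (15 - 5*0) = I*√35727 + (15 + 0) = I*√35727 + 15 = 15 + I*√35727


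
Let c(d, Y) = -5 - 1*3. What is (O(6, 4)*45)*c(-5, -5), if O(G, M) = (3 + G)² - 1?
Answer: -28800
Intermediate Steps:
O(G, M) = -1 + (3 + G)²
c(d, Y) = -8 (c(d, Y) = -5 - 3 = -8)
(O(6, 4)*45)*c(-5, -5) = ((-1 + (3 + 6)²)*45)*(-8) = ((-1 + 9²)*45)*(-8) = ((-1 + 81)*45)*(-8) = (80*45)*(-8) = 3600*(-8) = -28800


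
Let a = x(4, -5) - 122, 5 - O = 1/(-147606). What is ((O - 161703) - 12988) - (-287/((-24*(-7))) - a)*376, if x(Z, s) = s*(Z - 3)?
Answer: -10912790391/49202 ≈ -2.2180e+5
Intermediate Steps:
x(Z, s) = s*(-3 + Z)
O = 738031/147606 (O = 5 - 1/(-147606) = 5 - 1*(-1/147606) = 5 + 1/147606 = 738031/147606 ≈ 5.0000)
a = -127 (a = -5*(-3 + 4) - 122 = -5*1 - 122 = -5 - 122 = -127)
((O - 161703) - 12988) - (-287/((-24*(-7))) - a)*376 = ((738031/147606 - 161703) - 12988) - (-287/((-24*(-7))) - 1*(-127))*376 = (-23867594987/147606 - 12988) - (-287/168 + 127)*376 = -25784701715/147606 - (-287*1/168 + 127)*376 = -25784701715/147606 - (-41/24 + 127)*376 = -25784701715/147606 - 3007*376/24 = -25784701715/147606 - 1*141329/3 = -25784701715/147606 - 141329/3 = -10912790391/49202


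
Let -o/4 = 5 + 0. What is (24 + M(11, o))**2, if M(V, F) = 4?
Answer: 784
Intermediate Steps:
o = -20 (o = -4*(5 + 0) = -4*5 = -20)
(24 + M(11, o))**2 = (24 + 4)**2 = 28**2 = 784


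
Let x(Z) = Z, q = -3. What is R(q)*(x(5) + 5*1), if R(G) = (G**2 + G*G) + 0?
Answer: 180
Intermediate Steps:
R(G) = 2*G**2 (R(G) = (G**2 + G**2) + 0 = 2*G**2 + 0 = 2*G**2)
R(q)*(x(5) + 5*1) = (2*(-3)**2)*(5 + 5*1) = (2*9)*(5 + 5) = 18*10 = 180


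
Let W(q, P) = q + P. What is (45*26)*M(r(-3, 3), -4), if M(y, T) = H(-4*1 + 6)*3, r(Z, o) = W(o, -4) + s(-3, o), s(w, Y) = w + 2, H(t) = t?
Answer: 7020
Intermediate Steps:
W(q, P) = P + q
s(w, Y) = 2 + w
r(Z, o) = -5 + o (r(Z, o) = (-4 + o) + (2 - 3) = (-4 + o) - 1 = -5 + o)
M(y, T) = 6 (M(y, T) = (-4*1 + 6)*3 = (-4 + 6)*3 = 2*3 = 6)
(45*26)*M(r(-3, 3), -4) = (45*26)*6 = 1170*6 = 7020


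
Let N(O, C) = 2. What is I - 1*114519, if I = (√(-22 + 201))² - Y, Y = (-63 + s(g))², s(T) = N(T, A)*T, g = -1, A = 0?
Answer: -118565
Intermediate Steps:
s(T) = 2*T
Y = 4225 (Y = (-63 + 2*(-1))² = (-63 - 2)² = (-65)² = 4225)
I = -4046 (I = (√(-22 + 201))² - 1*4225 = (√179)² - 4225 = 179 - 4225 = -4046)
I - 1*114519 = -4046 - 1*114519 = -4046 - 114519 = -118565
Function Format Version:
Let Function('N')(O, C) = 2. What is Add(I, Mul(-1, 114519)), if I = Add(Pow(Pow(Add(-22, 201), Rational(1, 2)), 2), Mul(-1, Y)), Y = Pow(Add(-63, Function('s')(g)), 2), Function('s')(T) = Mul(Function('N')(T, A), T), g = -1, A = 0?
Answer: -118565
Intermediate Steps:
Function('s')(T) = Mul(2, T)
Y = 4225 (Y = Pow(Add(-63, Mul(2, -1)), 2) = Pow(Add(-63, -2), 2) = Pow(-65, 2) = 4225)
I = -4046 (I = Add(Pow(Pow(Add(-22, 201), Rational(1, 2)), 2), Mul(-1, 4225)) = Add(Pow(Pow(179, Rational(1, 2)), 2), -4225) = Add(179, -4225) = -4046)
Add(I, Mul(-1, 114519)) = Add(-4046, Mul(-1, 114519)) = Add(-4046, -114519) = -118565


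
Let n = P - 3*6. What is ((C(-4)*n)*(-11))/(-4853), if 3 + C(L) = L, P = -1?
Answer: 1463/4853 ≈ 0.30146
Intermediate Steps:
C(L) = -3 + L
n = -19 (n = -1 - 3*6 = -1 - 18 = -19)
((C(-4)*n)*(-11))/(-4853) = (((-3 - 4)*(-19))*(-11))/(-4853) = (-7*(-19)*(-11))*(-1/4853) = (133*(-11))*(-1/4853) = -1463*(-1/4853) = 1463/4853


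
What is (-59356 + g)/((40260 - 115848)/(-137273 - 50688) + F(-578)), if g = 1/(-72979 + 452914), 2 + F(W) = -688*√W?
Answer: 636526048169199446333/1836198042856558815586590 - 2329629146928139625980036*I*√2/918099021428279407793295 ≈ 0.00034665 - 3.5885*I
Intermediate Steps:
F(W) = -2 - 688*√W
g = 1/379935 ≈ 2.6320e-6
(-59356 + g)/((40260 - 115848)/(-137273 - 50688) + F(-578)) = (-59356 + 1/379935)/((40260 - 115848)/(-137273 - 50688) + (-2 - 11696*I*√2)) = -22551421859/(379935*(-75588/(-187961) + (-2 - 11696*I*√2))) = -22551421859/(379935*(-75588*(-1/187961) + (-2 - 11696*I*√2))) = -22551421859/(379935*(75588/187961 + (-2 - 11696*I*√2))) = -22551421859/(379935*(-300334/187961 - 11696*I*√2))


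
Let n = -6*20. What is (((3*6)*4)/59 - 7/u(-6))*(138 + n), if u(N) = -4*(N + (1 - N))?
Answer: 6309/118 ≈ 53.466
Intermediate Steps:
n = -120
u(N) = -4 (u(N) = -4*1 = -4)
(((3*6)*4)/59 - 7/u(-6))*(138 + n) = (((3*6)*4)/59 - 7/(-4))*(138 - 120) = ((18*4)*(1/59) - 7*(-1/4))*18 = (72*(1/59) + 7/4)*18 = (72/59 + 7/4)*18 = (701/236)*18 = 6309/118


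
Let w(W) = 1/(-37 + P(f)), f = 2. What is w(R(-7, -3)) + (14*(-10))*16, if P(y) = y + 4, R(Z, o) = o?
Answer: -69441/31 ≈ -2240.0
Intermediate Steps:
P(y) = 4 + y
w(W) = -1/31 (w(W) = 1/(-37 + (4 + 2)) = 1/(-37 + 6) = 1/(-31) = -1/31)
w(R(-7, -3)) + (14*(-10))*16 = -1/31 + (14*(-10))*16 = -1/31 - 140*16 = -1/31 - 2240 = -69441/31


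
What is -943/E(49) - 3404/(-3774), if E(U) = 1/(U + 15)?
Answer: -3077906/51 ≈ -60351.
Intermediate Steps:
E(U) = 1/(15 + U)
-943/E(49) - 3404/(-3774) = -943/(1/(15 + 49)) - 3404/(-3774) = -943/(1/64) - 3404*(-1/3774) = -943/1/64 + 46/51 = -943*64 + 46/51 = -60352 + 46/51 = -3077906/51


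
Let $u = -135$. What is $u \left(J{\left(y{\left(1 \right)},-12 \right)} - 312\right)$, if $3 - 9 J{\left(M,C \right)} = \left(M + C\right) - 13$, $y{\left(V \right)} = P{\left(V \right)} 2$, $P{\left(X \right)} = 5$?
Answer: $41850$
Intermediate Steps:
$y{\left(V \right)} = 10$ ($y{\left(V \right)} = 5 \cdot 2 = 10$)
$J{\left(M,C \right)} = \frac{16}{9} - \frac{C}{9} - \frac{M}{9}$ ($J{\left(M,C \right)} = \frac{1}{3} - \frac{\left(M + C\right) - 13}{9} = \frac{1}{3} - \frac{\left(C + M\right) - 13}{9} = \frac{1}{3} - \frac{-13 + C + M}{9} = \frac{1}{3} - \left(- \frac{13}{9} + \frac{C}{9} + \frac{M}{9}\right) = \frac{16}{9} - \frac{C}{9} - \frac{M}{9}$)
$u \left(J{\left(y{\left(1 \right)},-12 \right)} - 312\right) = - 135 \left(\left(\frac{16}{9} - - \frac{4}{3} - \frac{10}{9}\right) - 312\right) = - 135 \left(\left(\frac{16}{9} + \frac{4}{3} - \frac{10}{9}\right) - 312\right) = - 135 \left(2 - 312\right) = \left(-135\right) \left(-310\right) = 41850$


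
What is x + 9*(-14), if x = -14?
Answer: -140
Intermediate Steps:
x + 9*(-14) = -14 + 9*(-14) = -14 - 126 = -140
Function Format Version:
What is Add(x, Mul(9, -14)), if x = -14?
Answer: -140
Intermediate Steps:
Add(x, Mul(9, -14)) = Add(-14, Mul(9, -14)) = Add(-14, -126) = -140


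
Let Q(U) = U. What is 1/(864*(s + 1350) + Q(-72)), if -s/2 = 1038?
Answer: -1/627336 ≈ -1.5940e-6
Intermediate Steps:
s = -2076 (s = -2*1038 = -2076)
1/(864*(s + 1350) + Q(-72)) = 1/(864*(-2076 + 1350) - 72) = 1/(864*(-726) - 72) = 1/(-627264 - 72) = 1/(-627336) = -1/627336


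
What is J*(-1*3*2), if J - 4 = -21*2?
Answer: 228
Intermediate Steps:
J = -38 (J = 4 - 21*2 = 4 - 42 = -38)
J*(-1*3*2) = -38*(-1*3)*2 = -(-114)*2 = -38*(-6) = 228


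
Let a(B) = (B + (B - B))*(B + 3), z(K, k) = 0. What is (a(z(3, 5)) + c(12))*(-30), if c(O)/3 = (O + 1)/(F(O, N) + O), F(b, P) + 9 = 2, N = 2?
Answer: -234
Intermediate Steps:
F(b, P) = -7 (F(b, P) = -9 + 2 = -7)
a(B) = B*(3 + B) (a(B) = (B + 0)*(3 + B) = B*(3 + B))
c(O) = 3*(1 + O)/(-7 + O) (c(O) = 3*((O + 1)/(-7 + O)) = 3*((1 + O)/(-7 + O)) = 3*(1 + O)/(-7 + O))
(a(z(3, 5)) + c(12))*(-30) = (0*(3 + 0) + 3*(1 + 12)/(-7 + 12))*(-30) = (0*3 + 3*13/5)*(-30) = (0 + 3*(⅕)*13)*(-30) = (0 + 39/5)*(-30) = (39/5)*(-30) = -234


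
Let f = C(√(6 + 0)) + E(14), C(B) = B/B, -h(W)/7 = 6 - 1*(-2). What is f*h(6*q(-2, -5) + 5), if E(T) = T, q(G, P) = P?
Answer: -840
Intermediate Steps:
h(W) = -56 (h(W) = -7*(6 - 1*(-2)) = -7*(6 + 2) = -7*8 = -56)
C(B) = 1
f = 15 (f = 1 + 14 = 15)
f*h(6*q(-2, -5) + 5) = 15*(-56) = -840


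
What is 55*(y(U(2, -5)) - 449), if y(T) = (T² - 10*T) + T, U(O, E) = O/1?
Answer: -25465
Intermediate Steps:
U(O, E) = O (U(O, E) = O*1 = O)
y(T) = T² - 9*T
55*(y(U(2, -5)) - 449) = 55*(2*(-9 + 2) - 449) = 55*(2*(-7) - 449) = 55*(-14 - 449) = 55*(-463) = -25465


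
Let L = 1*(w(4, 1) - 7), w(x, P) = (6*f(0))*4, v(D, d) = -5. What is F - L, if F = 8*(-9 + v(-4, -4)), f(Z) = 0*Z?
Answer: -105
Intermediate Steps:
f(Z) = 0
w(x, P) = 0 (w(x, P) = (6*0)*4 = 0*4 = 0)
L = -7 (L = 1*(0 - 7) = 1*(-7) = -7)
F = -112 (F = 8*(-9 - 5) = 8*(-14) = -112)
F - L = -112 - 1*(-7) = -112 + 7 = -105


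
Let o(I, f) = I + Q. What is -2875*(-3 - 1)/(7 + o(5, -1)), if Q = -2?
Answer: 1150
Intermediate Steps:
o(I, f) = -2 + I (o(I, f) = I - 2 = -2 + I)
-2875*(-3 - 1)/(7 + o(5, -1)) = -2875*(-3 - 1)/(7 + (-2 + 5)) = -(-11500)/(7 + 3) = -(-11500)/10 = -2875*(-⅖) = 1150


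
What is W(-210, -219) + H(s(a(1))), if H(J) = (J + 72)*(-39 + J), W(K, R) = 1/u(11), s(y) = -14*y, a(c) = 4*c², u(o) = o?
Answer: -16719/11 ≈ -1519.9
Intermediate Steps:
W(K, R) = 1/11
H(J) = (-39 + J)*(72 + J) (H(J) = (72 + J)*(-39 + J) = (-39 + J)*(72 + J))
W(-210, -219) + H(s(a(1))) = 1/11 + (-2808 + (-56*1²)² + 33*(-56*1²)) = 1/11 + (-2808 + (-56)² + 33*(-56)) = 1/11 + (-2808 + 3136 - 1848) = 1/11 - 1520 = -16719/11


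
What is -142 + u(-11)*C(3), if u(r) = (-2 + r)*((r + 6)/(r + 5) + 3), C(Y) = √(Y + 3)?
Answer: -142 - 299*√6/6 ≈ -264.07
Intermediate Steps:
C(Y) = √(3 + Y)
u(r) = (-2 + r)*(3 + (6 + r)/(5 + r)) (u(r) = (-2 + r)*((6 + r)/(5 + r) + 3) = (-2 + r)*(3 + (6 + r)/(5 + r)))
-142 + u(-11)*C(3) = -142 + ((-42 + 4*(-11)² + 13*(-11))/(5 - 11))*√(3 + 3) = -142 + ((-42 + 4*121 - 143)/(-6))*√6 = -142 + (-(-42 + 484 - 143)/6)*√6 = -142 + (-⅙*299)*√6 = -142 - 299*√6/6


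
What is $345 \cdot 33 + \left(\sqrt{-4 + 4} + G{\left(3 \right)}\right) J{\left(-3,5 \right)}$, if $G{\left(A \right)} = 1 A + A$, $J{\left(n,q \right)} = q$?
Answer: $11415$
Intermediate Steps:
$G{\left(A \right)} = 2 A$ ($G{\left(A \right)} = A + A = 2 A$)
$345 \cdot 33 + \left(\sqrt{-4 + 4} + G{\left(3 \right)}\right) J{\left(-3,5 \right)} = 345 \cdot 33 + \left(\sqrt{-4 + 4} + 2 \cdot 3\right) 5 = 11385 + \left(\sqrt{0} + 6\right) 5 = 11385 + \left(0 + 6\right) 5 = 11385 + 6 \cdot 5 = 11385 + 30 = 11415$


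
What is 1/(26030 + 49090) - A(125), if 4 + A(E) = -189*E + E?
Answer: 1765620481/75120 ≈ 23504.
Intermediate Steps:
A(E) = -4 - 188*E (A(E) = -4 + (-189*E + E) = -4 - 188*E)
1/(26030 + 49090) - A(125) = 1/(26030 + 49090) - (-4 - 188*125) = 1/75120 - (-4 - 23500) = 1/75120 - 1*(-23504) = 1/75120 + 23504 = 1765620481/75120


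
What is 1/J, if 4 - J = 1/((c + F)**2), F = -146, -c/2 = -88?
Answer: 900/3599 ≈ 0.25007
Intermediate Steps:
c = 176 (c = -2*(-88) = 176)
J = 3599/900 (J = 4 - 1/((176 - 146)**2) = 4 - 1/(30**2) = 4 - 1/900 = 3599/900 ≈ 3.9989)
1/J = 1/(3599/900) = 900/3599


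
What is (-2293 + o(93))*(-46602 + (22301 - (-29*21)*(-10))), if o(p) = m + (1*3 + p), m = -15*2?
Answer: 67680757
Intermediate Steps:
m = -30
o(p) = -27 + p (o(p) = -30 + (1*3 + p) = -30 + (3 + p) = -27 + p)
(-2293 + o(93))*(-46602 + (22301 - (-29*21)*(-10))) = (-2293 + (-27 + 93))*(-46602 + (22301 - (-29*21)*(-10))) = (-2293 + 66)*(-46602 + (22301 - (-609)*(-10))) = -2227*(-46602 + (22301 - 1*6090)) = -2227*(-46602 + (22301 - 6090)) = -2227*(-46602 + 16211) = -2227*(-30391) = 67680757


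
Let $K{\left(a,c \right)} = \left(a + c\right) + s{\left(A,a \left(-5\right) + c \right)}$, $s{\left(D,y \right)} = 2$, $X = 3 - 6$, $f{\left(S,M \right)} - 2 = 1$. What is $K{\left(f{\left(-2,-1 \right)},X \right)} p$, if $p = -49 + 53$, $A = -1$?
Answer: $8$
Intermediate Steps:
$f{\left(S,M \right)} = 3$ ($f{\left(S,M \right)} = 2 + 1 = 3$)
$X = -3$ ($X = 3 - 6 = -3$)
$K{\left(a,c \right)} = 2 + a + c$ ($K{\left(a,c \right)} = \left(a + c\right) + 2 = 2 + a + c$)
$p = 4$
$K{\left(f{\left(-2,-1 \right)},X \right)} p = \left(2 + 3 - 3\right) 4 = 2 \cdot 4 = 8$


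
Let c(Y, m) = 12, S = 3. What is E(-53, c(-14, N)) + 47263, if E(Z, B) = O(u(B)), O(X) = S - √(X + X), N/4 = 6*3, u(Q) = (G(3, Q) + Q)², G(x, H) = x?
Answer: 47266 - 15*√2 ≈ 47245.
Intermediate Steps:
u(Q) = (3 + Q)²
N = 72 (N = 4*(6*3) = 4*18 = 72)
O(X) = 3 - √2*√X (O(X) = 3 - √(X + X) = 3 - √(2*X) = 3 - √2*√X)
E(Z, B) = 3 - √2*√((3 + B)²)
E(-53, c(-14, N)) + 47263 = (3 - √2*√((3 + 12)²)) + 47263 = (3 - √2*√(15²)) + 47263 = (3 - √2*√225) + 47263 = (3 - 1*√2*15) + 47263 = (3 - 15*√2) + 47263 = 47266 - 15*√2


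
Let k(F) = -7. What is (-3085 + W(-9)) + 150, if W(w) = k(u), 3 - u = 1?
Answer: -2942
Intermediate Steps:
u = 2 (u = 3 - 1*1 = 3 - 1 = 2)
W(w) = -7
(-3085 + W(-9)) + 150 = (-3085 - 7) + 150 = -3092 + 150 = -2942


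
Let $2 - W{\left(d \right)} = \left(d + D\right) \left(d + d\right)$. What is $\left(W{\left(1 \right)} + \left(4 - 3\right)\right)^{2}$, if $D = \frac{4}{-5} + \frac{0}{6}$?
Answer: $\frac{169}{25} \approx 6.76$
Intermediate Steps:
$D = - \frac{4}{5}$ ($D = 4 \left(- \frac{1}{5}\right) + 0 \cdot \frac{1}{6} = - \frac{4}{5} + 0 = - \frac{4}{5} \approx -0.8$)
$W{\left(d \right)} = 2 - 2 d \left(- \frac{4}{5} + d\right)$ ($W{\left(d \right)} = 2 - \left(d - \frac{4}{5}\right) \left(d + d\right) = 2 - \left(- \frac{4}{5} + d\right) 2 d = 2 - 2 d \left(- \frac{4}{5} + d\right)$)
$\left(W{\left(1 \right)} + \left(4 - 3\right)\right)^{2} = \left(\left(2 - 2 \cdot 1^{2} + \frac{8}{5} \cdot 1\right) + \left(4 - 3\right)\right)^{2} = \left(\left(2 - 2 + \frac{8}{5}\right) + \left(4 - 3\right)\right)^{2} = \left(\left(2 - 2 + \frac{8}{5}\right) + 1\right)^{2} = \left(\frac{8}{5} + 1\right)^{2} = \left(\frac{13}{5}\right)^{2} = \frac{169}{25}$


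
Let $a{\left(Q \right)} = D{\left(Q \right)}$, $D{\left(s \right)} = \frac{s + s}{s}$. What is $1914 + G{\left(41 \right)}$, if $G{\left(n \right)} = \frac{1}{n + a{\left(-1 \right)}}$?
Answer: $\frac{82303}{43} \approx 1914.0$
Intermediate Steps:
$D{\left(s \right)} = 2$ ($D{\left(s \right)} = \frac{2 s}{s} = 2$)
$a{\left(Q \right)} = 2$
$G{\left(n \right)} = \frac{1}{2 + n}$ ($G{\left(n \right)} = \frac{1}{n + 2} = \frac{1}{2 + n}$)
$1914 + G{\left(41 \right)} = 1914 + \frac{1}{2 + 41} = 1914 + \frac{1}{43} = \frac{82303}{43}$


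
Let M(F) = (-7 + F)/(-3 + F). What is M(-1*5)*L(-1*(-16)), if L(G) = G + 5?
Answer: 63/2 ≈ 31.500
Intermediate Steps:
L(G) = 5 + G
M(F) = (-7 + F)/(-3 + F)
M(-1*5)*L(-1*(-16)) = ((-7 - 1*5)/(-3 - 1*5))*(5 - 1*(-16)) = ((-7 - 5)/(-3 - 5))*(5 + 16) = (-12/(-8))*21 = -⅛*(-12)*21 = (3/2)*21 = 63/2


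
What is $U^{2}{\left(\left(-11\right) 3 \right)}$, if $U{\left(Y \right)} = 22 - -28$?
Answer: $2500$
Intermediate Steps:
$U{\left(Y \right)} = 50$ ($U{\left(Y \right)} = 22 + 28 = 50$)
$U^{2}{\left(\left(-11\right) 3 \right)} = 50^{2} = 2500$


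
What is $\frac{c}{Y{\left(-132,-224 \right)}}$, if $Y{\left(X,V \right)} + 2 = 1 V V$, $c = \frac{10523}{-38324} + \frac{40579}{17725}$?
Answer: $\frac{1368629421}{34082841964600} \approx 4.0156 \cdot 10^{-5}$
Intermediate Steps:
$c = \frac{1368629421}{679292900}$ ($c = 10523 \left(- \frac{1}{38324}\right) + 40579 \cdot \frac{1}{17725} = - \frac{10523}{38324} + \frac{40579}{17725} = \frac{1368629421}{679292900} \approx 2.0148$)
$Y{\left(X,V \right)} = -2 + V^{2}$ ($Y{\left(X,V \right)} = -2 + 1 V V = -2 + V V = -2 + V^{2}$)
$\frac{c}{Y{\left(-132,-224 \right)}} = \frac{1368629421}{679292900 \left(-2 + \left(-224\right)^{2}\right)} = \frac{1368629421}{679292900 \left(-2 + 50176\right)} = \frac{1368629421}{679292900 \cdot 50174} = \frac{1368629421}{679292900} \cdot \frac{1}{50174} = \frac{1368629421}{34082841964600}$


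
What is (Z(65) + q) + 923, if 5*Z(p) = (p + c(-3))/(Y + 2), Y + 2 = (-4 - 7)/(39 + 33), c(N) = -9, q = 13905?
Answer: 811508/55 ≈ 14755.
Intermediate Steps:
Y = -155/72 (Y = -2 + (-4 - 7)/(39 + 33) = -2 - 11/72 = -155/72 ≈ -2.1528)
Z(p) = 648/55 - 72*p/55 (Z(p) = ((p - 9)/(-155/72 + 2))/5 = ((-9 + p)/(-11/72))/5 = ((-9 + p)*(-72/11))/5 = (648/11 - 72*p/11)/5 = 648/55 - 72*p/55)
(Z(65) + q) + 923 = ((648/55 - 72/55*65) + 13905) + 923 = ((648/55 - 936/11) + 13905) + 923 = (-4032/55 + 13905) + 923 = 760743/55 + 923 = 811508/55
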